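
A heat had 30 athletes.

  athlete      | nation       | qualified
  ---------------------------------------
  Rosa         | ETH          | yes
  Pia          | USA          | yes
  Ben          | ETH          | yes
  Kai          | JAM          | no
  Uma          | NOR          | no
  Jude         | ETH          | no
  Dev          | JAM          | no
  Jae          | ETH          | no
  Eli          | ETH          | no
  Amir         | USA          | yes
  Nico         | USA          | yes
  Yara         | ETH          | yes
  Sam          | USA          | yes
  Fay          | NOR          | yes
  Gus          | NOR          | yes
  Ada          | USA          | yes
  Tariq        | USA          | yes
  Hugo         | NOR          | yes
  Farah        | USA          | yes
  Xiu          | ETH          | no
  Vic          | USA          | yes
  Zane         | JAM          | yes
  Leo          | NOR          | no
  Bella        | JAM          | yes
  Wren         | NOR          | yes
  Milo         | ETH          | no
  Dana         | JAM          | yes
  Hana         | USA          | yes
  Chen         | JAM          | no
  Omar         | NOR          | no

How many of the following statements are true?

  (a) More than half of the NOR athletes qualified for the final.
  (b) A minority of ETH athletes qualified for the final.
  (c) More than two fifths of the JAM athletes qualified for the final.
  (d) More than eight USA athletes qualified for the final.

(a) NOR: |A| = 7, |A ∩ B| = 4; needs |A ∩ B| > |A ∖ B| — true.
(b) ETH: |A| = 8, |A ∩ B| = 3; needs |A ∩ B| < |A ∖ B| — true.
(c) JAM: |A| = 6, |A ∩ B| = 3; needs |A ∩ B| / |A| > 2/5 — true.
(d) USA: |A| = 9, |A ∩ B| = 9; needs |A ∩ B| > 8 — true.

4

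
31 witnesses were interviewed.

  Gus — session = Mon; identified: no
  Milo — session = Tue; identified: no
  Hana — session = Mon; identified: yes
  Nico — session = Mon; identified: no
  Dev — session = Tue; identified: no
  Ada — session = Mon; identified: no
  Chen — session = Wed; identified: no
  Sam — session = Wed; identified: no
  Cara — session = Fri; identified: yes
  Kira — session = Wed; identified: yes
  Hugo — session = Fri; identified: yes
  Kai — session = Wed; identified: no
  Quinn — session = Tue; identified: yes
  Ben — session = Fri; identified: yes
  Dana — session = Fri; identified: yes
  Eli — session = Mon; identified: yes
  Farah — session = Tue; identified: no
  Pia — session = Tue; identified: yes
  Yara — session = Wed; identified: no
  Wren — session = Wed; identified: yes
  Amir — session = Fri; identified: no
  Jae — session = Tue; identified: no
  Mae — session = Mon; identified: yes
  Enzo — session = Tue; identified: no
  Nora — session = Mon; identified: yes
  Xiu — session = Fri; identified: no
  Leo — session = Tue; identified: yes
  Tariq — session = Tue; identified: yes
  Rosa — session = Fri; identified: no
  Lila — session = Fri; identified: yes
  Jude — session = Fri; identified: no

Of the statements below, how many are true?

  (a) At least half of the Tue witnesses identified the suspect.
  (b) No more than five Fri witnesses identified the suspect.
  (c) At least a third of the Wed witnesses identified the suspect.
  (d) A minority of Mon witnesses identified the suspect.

(a) Tue: |A| = 9, |A ∩ B| = 4; needs |A ∩ B| ≥ |A ∖ B| — false.
(b) Fri: |A| = 9, |A ∩ B| = 5; needs |A ∩ B| ≤ 5 — true.
(c) Wed: |A| = 6, |A ∩ B| = 2; needs |A ∩ B| / |A| ≥ 1/3 — true.
(d) Mon: |A| = 7, |A ∩ B| = 4; needs |A ∩ B| < |A ∖ B| — false.

2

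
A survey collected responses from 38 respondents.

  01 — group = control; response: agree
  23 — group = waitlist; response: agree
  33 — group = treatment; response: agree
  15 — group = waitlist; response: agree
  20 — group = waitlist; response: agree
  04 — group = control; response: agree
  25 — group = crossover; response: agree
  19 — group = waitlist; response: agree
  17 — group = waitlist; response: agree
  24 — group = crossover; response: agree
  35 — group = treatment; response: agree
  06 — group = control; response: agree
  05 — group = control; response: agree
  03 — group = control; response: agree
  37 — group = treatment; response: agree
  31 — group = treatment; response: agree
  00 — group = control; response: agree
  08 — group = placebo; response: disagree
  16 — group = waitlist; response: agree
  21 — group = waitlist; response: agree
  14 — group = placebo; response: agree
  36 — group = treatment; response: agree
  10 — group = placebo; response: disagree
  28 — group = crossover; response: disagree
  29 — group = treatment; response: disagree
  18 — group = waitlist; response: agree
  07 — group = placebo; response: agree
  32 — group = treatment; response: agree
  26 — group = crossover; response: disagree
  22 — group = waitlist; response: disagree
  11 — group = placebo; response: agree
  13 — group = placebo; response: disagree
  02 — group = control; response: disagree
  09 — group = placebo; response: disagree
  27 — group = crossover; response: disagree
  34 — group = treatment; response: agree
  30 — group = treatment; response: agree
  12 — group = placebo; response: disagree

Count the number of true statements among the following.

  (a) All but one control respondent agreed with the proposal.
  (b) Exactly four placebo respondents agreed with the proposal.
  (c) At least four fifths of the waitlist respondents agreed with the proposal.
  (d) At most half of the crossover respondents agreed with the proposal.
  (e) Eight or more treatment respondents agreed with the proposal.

4

(a) control: |A| = 7, |A ∩ B| = 6; needs |A ∖ B| = 1 — true.
(b) placebo: |A| = 8, |A ∩ B| = 3; needs |A ∩ B| = 4 — false.
(c) waitlist: |A| = 9, |A ∩ B| = 8; needs |A ∩ B| / |A| ≥ 4/5 — true.
(d) crossover: |A| = 5, |A ∩ B| = 2; needs |A ∩ B| ≤ |A ∖ B| — true.
(e) treatment: |A| = 9, |A ∩ B| = 8; needs |A ∩ B| ≥ 8 — true.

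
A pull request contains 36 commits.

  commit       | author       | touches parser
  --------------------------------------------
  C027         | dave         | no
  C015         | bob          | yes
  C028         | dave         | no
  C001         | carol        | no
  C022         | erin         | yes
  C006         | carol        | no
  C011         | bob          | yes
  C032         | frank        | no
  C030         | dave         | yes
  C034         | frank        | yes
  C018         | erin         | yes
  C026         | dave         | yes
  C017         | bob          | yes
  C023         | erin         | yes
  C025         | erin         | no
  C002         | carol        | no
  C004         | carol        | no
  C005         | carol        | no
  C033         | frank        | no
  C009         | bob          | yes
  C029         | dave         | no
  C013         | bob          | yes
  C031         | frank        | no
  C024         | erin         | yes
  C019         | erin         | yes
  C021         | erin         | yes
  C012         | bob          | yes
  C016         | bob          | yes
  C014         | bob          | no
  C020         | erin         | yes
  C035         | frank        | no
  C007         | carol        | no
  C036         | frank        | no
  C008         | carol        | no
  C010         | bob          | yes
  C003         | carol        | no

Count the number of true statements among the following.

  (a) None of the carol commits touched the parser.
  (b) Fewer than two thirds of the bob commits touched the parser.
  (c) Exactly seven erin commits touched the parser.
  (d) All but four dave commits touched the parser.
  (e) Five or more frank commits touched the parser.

2

(a) carol: |A| = 8, |A ∩ B| = 0; needs A ∩ B = ∅ (|A ∩ B| = 0) — true.
(b) bob: |A| = 9, |A ∩ B| = 8; needs |A ∩ B| / |A| < 2/3 — false.
(c) erin: |A| = 8, |A ∩ B| = 7; needs |A ∩ B| = 7 — true.
(d) dave: |A| = 5, |A ∩ B| = 2; needs |A ∖ B| = 4 — false.
(e) frank: |A| = 6, |A ∩ B| = 1; needs |A ∩ B| ≥ 5 — false.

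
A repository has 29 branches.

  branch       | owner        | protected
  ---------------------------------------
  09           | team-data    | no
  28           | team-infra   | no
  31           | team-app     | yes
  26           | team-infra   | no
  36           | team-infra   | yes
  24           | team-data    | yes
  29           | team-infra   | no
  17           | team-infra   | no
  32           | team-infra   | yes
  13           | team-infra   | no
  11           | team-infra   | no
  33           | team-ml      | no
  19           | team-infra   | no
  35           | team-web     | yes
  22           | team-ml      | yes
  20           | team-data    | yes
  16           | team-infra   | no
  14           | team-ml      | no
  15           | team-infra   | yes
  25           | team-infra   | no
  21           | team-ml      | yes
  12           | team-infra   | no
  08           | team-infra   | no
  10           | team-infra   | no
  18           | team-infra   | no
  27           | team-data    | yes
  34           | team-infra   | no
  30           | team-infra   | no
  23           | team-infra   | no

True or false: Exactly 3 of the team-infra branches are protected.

True

The determiner here denotes the relation: |A ∩ B| = 3.
|A| = 19, |A ∩ B| = 3, |A ∖ B| = 16.
|A ∩ B| = 3, so the statement is true.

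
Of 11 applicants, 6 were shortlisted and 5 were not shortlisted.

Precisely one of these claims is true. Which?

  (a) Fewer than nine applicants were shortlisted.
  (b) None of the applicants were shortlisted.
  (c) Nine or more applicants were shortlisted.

|A| = 11, |A ∩ B| = 6, |A ∖ B| = 5.
(a) requires |A ∩ B| < 9: true.
(b) requires A ∩ B = ∅ (|A ∩ B| = 0): false.
(c) requires |A ∩ B| ≥ 9: false.

(a)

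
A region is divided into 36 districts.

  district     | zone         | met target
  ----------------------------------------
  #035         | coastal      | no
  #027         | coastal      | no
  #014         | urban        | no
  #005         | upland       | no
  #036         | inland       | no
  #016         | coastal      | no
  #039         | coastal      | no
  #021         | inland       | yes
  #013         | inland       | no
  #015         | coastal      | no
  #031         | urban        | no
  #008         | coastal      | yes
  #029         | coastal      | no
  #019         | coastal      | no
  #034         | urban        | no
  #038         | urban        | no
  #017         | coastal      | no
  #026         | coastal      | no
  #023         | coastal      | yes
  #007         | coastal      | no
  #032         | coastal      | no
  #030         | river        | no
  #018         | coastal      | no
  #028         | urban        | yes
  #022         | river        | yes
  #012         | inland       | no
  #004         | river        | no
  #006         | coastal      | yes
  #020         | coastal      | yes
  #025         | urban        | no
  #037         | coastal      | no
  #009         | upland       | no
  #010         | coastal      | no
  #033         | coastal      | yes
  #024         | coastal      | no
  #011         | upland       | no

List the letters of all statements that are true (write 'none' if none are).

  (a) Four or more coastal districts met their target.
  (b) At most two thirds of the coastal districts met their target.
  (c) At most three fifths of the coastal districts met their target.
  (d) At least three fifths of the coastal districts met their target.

|A| = 20, |A ∩ B| = 5, |A ∖ B| = 15.
(a) |A ∩ B| ≥ 4: holds.
(b) |A ∩ B| / |A| ≤ 2/3: holds.
(c) |A ∩ B| / |A| ≤ 3/5: holds.
(d) |A ∩ B| / |A| ≥ 3/5: fails.

(a), (b), (c)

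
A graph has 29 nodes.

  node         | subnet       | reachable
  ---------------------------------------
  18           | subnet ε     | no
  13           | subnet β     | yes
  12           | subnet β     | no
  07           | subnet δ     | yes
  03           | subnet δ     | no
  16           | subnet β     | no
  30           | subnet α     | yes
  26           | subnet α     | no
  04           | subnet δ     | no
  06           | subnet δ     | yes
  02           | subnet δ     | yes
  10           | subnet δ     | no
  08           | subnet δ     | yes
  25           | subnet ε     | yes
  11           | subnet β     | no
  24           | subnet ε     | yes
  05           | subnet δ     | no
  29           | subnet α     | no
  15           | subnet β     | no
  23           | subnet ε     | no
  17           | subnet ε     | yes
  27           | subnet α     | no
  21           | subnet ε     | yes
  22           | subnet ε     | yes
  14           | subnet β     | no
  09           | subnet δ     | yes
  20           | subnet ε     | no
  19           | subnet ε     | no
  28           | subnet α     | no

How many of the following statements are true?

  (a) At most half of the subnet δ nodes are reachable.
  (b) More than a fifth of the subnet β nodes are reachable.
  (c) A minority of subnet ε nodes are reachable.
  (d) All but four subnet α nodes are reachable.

(a) subnet δ: |A| = 9, |A ∩ B| = 5; needs |A ∩ B| ≤ |A ∖ B| — false.
(b) subnet β: |A| = 6, |A ∩ B| = 1; needs |A ∩ B| / |A| > 1/5 — false.
(c) subnet ε: |A| = 9, |A ∩ B| = 5; needs |A ∩ B| < |A ∖ B| — false.
(d) subnet α: |A| = 5, |A ∩ B| = 1; needs |A ∖ B| = 4 — true.

1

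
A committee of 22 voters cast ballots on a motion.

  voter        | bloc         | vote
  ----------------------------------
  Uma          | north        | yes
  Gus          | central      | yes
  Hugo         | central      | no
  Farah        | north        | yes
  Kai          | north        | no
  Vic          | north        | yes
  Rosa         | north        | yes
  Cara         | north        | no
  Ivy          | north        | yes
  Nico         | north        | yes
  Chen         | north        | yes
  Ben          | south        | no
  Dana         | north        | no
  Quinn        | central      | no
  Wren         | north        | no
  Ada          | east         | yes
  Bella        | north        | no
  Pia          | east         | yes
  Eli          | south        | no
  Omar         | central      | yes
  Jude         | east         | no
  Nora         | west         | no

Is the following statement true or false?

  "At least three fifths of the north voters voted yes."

The determiner here denotes the relation: |A ∩ B| / |A| ≥ 3/5.
A (the restrictor) = {Uma, Farah, Kai, Vic, Rosa, Cara, Ivy, Nico, Chen, Dana, Wren, Bella}, |A| = 12.
A ∩ B = {Uma, Farah, Vic, Rosa, Ivy, Nico, Chen}, so |A ∩ B| = 7.
A ∖ B = {Kai, Cara, Dana, Wren, Bella}, so |A ∖ B| = 5.
|A ∩ B|/|A| = 7/12, so the statement is false.

False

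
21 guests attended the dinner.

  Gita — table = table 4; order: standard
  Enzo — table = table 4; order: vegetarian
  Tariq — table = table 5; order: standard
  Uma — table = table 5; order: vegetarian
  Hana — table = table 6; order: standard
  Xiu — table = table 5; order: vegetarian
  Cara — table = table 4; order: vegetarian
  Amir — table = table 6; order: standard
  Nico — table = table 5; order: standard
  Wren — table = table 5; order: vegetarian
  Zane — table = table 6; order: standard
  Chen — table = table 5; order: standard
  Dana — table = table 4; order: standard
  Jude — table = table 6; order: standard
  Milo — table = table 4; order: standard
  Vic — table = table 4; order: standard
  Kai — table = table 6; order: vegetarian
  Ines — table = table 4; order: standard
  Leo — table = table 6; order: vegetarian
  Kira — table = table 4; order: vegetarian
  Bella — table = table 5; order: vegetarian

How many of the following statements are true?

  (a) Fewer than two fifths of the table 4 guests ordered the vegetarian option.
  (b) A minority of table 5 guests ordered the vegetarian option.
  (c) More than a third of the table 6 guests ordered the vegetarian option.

(a) table 4: |A| = 8, |A ∩ B| = 3; needs |A ∩ B| / |A| < 2/5 — true.
(b) table 5: |A| = 7, |A ∩ B| = 4; needs |A ∩ B| < |A ∖ B| — false.
(c) table 6: |A| = 6, |A ∩ B| = 2; needs |A ∩ B| / |A| > 1/3 — false.

1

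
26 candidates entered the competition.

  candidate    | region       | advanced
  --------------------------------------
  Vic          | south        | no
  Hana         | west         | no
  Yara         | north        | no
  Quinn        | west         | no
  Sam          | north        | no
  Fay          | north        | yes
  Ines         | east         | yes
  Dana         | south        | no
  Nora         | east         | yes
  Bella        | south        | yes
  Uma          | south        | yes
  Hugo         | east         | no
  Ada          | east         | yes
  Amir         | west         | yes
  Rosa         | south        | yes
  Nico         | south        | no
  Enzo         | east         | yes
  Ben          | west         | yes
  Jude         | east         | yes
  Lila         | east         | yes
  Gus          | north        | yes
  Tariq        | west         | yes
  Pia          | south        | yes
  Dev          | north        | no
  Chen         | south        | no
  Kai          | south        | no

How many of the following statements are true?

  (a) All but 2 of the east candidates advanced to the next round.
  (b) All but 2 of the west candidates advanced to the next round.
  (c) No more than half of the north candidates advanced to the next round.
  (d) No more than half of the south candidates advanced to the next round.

(a) east: |A| = 7, |A ∩ B| = 6; needs |A ∖ B| = 2 — false.
(b) west: |A| = 5, |A ∩ B| = 3; needs |A ∖ B| = 2 — true.
(c) north: |A| = 5, |A ∩ B| = 2; needs |A ∩ B| ≤ |A ∖ B| — true.
(d) south: |A| = 9, |A ∩ B| = 4; needs |A ∩ B| ≤ |A ∖ B| — true.

3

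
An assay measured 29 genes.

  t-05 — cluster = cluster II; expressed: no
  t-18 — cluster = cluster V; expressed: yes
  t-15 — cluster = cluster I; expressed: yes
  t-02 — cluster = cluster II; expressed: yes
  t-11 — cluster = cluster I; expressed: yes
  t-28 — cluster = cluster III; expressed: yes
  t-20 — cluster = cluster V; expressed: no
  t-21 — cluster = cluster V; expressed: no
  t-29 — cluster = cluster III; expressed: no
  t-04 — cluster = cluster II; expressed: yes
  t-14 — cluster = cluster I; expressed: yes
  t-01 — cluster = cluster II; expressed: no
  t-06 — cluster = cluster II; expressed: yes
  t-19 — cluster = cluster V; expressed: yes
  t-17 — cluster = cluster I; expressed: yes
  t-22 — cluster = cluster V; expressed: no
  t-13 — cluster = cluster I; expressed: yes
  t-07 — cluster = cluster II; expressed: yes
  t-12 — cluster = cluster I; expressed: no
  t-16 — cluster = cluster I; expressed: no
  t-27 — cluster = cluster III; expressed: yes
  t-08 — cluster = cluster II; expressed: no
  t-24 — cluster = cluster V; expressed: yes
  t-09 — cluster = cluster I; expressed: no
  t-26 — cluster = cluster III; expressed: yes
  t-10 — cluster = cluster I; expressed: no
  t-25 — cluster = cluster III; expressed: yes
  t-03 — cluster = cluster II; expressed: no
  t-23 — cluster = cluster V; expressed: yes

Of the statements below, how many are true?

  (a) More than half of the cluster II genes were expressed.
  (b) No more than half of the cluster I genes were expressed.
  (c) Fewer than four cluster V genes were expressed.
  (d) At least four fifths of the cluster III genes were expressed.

1

(a) cluster II: |A| = 8, |A ∩ B| = 4; needs |A ∩ B| > |A ∖ B| — false.
(b) cluster I: |A| = 9, |A ∩ B| = 5; needs |A ∩ B| ≤ |A ∖ B| — false.
(c) cluster V: |A| = 7, |A ∩ B| = 4; needs |A ∩ B| < 4 — false.
(d) cluster III: |A| = 5, |A ∩ B| = 4; needs |A ∩ B| / |A| ≥ 4/5 — true.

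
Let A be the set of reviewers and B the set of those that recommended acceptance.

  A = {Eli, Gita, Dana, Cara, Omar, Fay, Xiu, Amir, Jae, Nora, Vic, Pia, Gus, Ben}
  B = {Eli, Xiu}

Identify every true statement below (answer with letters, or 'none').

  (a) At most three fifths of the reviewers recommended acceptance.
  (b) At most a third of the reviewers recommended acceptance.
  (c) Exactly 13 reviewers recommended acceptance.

(a), (b)

|A| = 14, |A ∩ B| = 2, |A ∖ B| = 12.
(a) |A ∩ B| / |A| ≤ 3/5: holds.
(b) |A ∩ B| / |A| ≤ 1/3: holds.
(c) |A ∩ B| = 13: fails.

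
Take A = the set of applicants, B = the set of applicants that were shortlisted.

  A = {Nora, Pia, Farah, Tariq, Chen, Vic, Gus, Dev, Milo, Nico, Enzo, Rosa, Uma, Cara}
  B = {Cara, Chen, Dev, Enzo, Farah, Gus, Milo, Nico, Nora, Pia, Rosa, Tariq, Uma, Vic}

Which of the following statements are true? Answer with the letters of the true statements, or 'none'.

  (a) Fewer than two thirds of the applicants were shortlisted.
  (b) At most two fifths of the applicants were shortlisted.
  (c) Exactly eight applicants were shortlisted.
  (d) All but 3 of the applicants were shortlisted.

|A| = 14, |A ∩ B| = 14, |A ∖ B| = 0.
(a) |A ∩ B| / |A| < 2/3: fails.
(b) |A ∩ B| / |A| ≤ 2/5: fails.
(c) |A ∩ B| = 8: fails.
(d) |A ∖ B| = 3: fails.

none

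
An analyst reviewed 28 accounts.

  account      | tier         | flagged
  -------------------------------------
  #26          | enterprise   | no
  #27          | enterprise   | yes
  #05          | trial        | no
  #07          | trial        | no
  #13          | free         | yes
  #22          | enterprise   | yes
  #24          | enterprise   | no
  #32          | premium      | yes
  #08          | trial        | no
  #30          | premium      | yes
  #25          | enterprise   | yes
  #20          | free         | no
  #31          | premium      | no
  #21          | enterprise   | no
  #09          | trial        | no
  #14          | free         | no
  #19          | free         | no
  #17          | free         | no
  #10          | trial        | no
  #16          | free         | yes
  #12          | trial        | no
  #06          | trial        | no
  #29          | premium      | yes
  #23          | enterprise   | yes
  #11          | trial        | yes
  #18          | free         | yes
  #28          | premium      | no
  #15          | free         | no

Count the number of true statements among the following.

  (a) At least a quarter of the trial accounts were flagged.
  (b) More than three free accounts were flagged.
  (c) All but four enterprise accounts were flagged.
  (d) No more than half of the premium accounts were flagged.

(a) trial: |A| = 8, |A ∩ B| = 1; needs |A ∩ B| / |A| ≥ 1/4 — false.
(b) free: |A| = 8, |A ∩ B| = 3; needs |A ∩ B| > 3 — false.
(c) enterprise: |A| = 7, |A ∩ B| = 4; needs |A ∖ B| = 4 — false.
(d) premium: |A| = 5, |A ∩ B| = 3; needs |A ∩ B| ≤ |A ∖ B| — false.

0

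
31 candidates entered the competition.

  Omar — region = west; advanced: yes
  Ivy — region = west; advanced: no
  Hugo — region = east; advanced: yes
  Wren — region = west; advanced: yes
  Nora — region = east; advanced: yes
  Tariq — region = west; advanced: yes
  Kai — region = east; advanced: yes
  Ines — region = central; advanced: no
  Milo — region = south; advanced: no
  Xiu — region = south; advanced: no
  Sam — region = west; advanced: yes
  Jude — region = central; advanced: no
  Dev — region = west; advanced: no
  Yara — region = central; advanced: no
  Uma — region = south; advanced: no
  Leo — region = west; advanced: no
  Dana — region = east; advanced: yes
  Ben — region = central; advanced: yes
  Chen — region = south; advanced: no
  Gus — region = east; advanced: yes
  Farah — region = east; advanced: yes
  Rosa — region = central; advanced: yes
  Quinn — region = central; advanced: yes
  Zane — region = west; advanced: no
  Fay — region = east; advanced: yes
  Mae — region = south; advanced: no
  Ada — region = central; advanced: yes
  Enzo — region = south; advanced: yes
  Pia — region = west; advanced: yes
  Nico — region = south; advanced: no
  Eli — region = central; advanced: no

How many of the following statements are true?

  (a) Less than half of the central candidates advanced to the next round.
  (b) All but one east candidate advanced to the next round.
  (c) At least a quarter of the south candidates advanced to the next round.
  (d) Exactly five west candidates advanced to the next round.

(a) central: |A| = 8, |A ∩ B| = 4; needs |A ∩ B| < |A ∖ B| — false.
(b) east: |A| = 7, |A ∩ B| = 7; needs |A ∖ B| = 1 — false.
(c) south: |A| = 7, |A ∩ B| = 1; needs |A ∩ B| / |A| ≥ 1/4 — false.
(d) west: |A| = 9, |A ∩ B| = 5; needs |A ∩ B| = 5 — true.

1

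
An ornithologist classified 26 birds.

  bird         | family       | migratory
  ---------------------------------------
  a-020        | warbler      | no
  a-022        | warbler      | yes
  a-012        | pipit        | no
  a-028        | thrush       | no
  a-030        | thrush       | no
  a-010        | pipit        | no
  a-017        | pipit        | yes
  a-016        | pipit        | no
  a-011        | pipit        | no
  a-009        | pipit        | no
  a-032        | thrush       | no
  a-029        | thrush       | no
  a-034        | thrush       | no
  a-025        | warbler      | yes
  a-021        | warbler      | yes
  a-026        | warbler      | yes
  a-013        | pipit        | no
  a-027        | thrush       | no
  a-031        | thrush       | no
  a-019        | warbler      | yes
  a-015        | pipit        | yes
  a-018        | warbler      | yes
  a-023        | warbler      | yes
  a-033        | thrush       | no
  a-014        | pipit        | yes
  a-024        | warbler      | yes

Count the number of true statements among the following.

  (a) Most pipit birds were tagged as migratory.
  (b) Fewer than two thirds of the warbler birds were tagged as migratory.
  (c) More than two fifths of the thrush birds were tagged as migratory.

0

(a) pipit: |A| = 9, |A ∩ B| = 3; needs |A ∩ B| > |A ∖ B| — false.
(b) warbler: |A| = 9, |A ∩ B| = 8; needs |A ∩ B| / |A| < 2/3 — false.
(c) thrush: |A| = 8, |A ∩ B| = 0; needs |A ∩ B| / |A| > 2/5 — false.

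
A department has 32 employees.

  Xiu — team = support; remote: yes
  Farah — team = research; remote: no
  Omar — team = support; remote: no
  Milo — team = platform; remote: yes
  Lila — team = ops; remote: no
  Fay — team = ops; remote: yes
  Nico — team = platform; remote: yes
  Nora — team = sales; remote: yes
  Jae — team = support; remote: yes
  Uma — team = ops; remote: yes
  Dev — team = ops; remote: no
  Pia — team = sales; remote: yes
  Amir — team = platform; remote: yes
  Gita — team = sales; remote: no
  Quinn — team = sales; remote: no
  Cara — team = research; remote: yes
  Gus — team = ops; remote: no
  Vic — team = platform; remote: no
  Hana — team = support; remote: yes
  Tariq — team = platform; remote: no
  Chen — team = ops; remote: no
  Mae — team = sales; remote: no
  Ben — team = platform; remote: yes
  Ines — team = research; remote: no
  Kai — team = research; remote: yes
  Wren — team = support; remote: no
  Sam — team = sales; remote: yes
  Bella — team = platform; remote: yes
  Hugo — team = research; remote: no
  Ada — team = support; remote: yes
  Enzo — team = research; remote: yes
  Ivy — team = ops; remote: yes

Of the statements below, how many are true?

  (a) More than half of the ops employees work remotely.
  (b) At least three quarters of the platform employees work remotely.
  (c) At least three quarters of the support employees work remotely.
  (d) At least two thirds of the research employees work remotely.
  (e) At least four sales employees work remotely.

0

(a) ops: |A| = 7, |A ∩ B| = 3; needs |A ∩ B| > |A ∖ B| — false.
(b) platform: |A| = 7, |A ∩ B| = 5; needs |A ∩ B| / |A| ≥ 3/4 — false.
(c) support: |A| = 6, |A ∩ B| = 4; needs |A ∩ B| / |A| ≥ 3/4 — false.
(d) research: |A| = 6, |A ∩ B| = 3; needs |A ∩ B| / |A| ≥ 2/3 — false.
(e) sales: |A| = 6, |A ∩ B| = 3; needs |A ∩ B| ≥ 4 — false.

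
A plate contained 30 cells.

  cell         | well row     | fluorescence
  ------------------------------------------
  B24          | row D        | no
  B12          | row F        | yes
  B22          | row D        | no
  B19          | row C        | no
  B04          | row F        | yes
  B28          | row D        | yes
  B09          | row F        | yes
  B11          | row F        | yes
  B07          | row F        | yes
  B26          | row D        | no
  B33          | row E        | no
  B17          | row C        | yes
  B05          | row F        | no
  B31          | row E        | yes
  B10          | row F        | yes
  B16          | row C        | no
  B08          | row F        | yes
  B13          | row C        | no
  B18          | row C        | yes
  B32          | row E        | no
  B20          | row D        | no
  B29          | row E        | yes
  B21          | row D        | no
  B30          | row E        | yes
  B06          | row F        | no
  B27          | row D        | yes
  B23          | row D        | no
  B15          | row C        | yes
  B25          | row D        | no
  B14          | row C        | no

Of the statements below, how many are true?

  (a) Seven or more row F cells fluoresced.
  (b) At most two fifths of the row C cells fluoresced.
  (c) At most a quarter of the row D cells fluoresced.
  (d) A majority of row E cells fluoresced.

3

(a) row F: |A| = 9, |A ∩ B| = 7; needs |A ∩ B| ≥ 7 — true.
(b) row C: |A| = 7, |A ∩ B| = 3; needs |A ∩ B| / |A| ≤ 2/5 — false.
(c) row D: |A| = 9, |A ∩ B| = 2; needs |A ∩ B| / |A| ≤ 1/4 — true.
(d) row E: |A| = 5, |A ∩ B| = 3; needs |A ∩ B| > |A ∖ B| — true.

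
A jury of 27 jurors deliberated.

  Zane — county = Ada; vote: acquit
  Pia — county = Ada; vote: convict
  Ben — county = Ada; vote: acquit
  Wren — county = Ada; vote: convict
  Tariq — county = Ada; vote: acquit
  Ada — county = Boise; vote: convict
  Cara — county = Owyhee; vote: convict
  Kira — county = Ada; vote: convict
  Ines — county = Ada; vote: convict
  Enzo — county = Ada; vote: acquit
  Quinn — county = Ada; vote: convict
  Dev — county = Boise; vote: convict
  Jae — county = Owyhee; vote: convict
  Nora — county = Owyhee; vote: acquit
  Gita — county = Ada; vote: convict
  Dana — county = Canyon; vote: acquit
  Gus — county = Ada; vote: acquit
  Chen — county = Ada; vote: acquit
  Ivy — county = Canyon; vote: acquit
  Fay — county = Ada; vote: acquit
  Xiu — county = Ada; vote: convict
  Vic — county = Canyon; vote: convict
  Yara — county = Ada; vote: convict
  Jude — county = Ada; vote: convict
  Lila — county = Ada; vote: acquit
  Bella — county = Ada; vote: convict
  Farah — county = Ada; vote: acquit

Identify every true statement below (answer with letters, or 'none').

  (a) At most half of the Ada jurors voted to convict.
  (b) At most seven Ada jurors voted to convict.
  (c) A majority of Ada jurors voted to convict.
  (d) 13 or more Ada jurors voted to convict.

|A| = 19, |A ∩ B| = 10, |A ∖ B| = 9.
(a) |A ∩ B| ≤ |A ∖ B|: fails.
(b) |A ∩ B| ≤ 7: fails.
(c) |A ∩ B| > |A ∖ B|: holds.
(d) |A ∩ B| ≥ 13: fails.

(c)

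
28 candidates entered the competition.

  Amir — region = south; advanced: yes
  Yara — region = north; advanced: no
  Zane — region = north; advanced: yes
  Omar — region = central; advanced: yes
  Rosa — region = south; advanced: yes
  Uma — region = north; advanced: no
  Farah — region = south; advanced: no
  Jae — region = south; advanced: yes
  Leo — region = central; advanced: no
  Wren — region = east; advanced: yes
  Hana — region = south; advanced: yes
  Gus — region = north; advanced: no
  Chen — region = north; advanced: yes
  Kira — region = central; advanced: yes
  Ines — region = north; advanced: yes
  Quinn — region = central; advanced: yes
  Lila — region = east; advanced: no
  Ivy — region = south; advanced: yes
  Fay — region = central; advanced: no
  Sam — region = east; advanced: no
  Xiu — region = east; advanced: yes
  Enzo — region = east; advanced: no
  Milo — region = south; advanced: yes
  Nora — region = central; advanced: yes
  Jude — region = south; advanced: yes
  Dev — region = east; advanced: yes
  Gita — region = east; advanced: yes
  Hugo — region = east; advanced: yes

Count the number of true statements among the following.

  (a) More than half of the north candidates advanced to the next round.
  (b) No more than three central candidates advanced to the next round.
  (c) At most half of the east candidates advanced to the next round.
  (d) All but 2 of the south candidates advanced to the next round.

(a) north: |A| = 6, |A ∩ B| = 3; needs |A ∩ B| > |A ∖ B| — false.
(b) central: |A| = 6, |A ∩ B| = 4; needs |A ∩ B| ≤ 3 — false.
(c) east: |A| = 8, |A ∩ B| = 5; needs |A ∩ B| ≤ |A ∖ B| — false.
(d) south: |A| = 8, |A ∩ B| = 7; needs |A ∖ B| = 2 — false.

0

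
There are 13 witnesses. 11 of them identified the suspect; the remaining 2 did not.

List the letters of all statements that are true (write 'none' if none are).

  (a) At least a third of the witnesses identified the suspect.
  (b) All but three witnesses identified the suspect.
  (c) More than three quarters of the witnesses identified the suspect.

|A| = 13, |A ∩ B| = 11, |A ∖ B| = 2.
(a) |A ∩ B| / |A| ≥ 1/3: holds.
(b) |A ∖ B| = 3: fails.
(c) |A ∩ B| / |A| > 3/4: holds.

(a), (c)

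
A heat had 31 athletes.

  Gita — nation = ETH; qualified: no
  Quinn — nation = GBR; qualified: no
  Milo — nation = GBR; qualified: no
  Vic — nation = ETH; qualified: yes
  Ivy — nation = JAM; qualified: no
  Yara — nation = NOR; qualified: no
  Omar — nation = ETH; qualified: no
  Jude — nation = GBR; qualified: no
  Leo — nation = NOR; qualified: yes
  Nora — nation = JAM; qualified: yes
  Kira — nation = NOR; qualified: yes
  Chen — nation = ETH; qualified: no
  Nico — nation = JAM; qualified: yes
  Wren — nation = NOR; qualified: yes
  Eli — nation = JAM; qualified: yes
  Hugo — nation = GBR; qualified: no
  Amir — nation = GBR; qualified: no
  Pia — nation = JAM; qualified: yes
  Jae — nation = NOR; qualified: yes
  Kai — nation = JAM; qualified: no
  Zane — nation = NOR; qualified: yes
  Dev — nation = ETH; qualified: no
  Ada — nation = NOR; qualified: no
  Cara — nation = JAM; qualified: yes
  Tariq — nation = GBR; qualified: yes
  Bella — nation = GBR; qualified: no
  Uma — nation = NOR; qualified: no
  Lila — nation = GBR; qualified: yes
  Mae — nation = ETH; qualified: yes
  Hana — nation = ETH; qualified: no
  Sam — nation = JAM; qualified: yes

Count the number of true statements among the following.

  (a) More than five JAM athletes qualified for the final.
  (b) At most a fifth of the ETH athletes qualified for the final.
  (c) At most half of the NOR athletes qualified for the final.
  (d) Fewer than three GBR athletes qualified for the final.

(a) JAM: |A| = 8, |A ∩ B| = 6; needs |A ∩ B| > 5 — true.
(b) ETH: |A| = 7, |A ∩ B| = 2; needs |A ∩ B| / |A| ≤ 1/5 — false.
(c) NOR: |A| = 8, |A ∩ B| = 5; needs |A ∩ B| ≤ |A ∖ B| — false.
(d) GBR: |A| = 8, |A ∩ B| = 2; needs |A ∩ B| < 3 — true.

2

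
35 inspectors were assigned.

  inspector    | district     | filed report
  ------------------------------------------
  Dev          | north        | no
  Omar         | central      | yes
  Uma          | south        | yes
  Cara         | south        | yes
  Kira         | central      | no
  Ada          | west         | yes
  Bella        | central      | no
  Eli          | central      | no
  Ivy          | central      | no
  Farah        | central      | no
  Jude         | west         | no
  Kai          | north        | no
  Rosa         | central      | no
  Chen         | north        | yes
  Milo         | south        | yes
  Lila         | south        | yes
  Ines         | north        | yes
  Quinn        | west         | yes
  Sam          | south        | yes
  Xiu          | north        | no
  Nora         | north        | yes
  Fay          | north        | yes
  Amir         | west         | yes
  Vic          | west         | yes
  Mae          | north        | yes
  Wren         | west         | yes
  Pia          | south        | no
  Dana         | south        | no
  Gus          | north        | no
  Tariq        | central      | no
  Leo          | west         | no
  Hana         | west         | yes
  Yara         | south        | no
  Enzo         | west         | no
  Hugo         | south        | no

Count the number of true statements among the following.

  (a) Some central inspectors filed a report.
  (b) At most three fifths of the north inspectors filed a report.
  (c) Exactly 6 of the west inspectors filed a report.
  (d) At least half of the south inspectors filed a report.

(a) central: |A| = 8, |A ∩ B| = 1; needs A ∩ B ≠ ∅ (|A ∩ B| ≥ 1) — true.
(b) north: |A| = 9, |A ∩ B| = 5; needs |A ∩ B| / |A| ≤ 3/5 — true.
(c) west: |A| = 9, |A ∩ B| = 6; needs |A ∩ B| = 6 — true.
(d) south: |A| = 9, |A ∩ B| = 5; needs |A ∩ B| ≥ |A ∖ B| — true.

4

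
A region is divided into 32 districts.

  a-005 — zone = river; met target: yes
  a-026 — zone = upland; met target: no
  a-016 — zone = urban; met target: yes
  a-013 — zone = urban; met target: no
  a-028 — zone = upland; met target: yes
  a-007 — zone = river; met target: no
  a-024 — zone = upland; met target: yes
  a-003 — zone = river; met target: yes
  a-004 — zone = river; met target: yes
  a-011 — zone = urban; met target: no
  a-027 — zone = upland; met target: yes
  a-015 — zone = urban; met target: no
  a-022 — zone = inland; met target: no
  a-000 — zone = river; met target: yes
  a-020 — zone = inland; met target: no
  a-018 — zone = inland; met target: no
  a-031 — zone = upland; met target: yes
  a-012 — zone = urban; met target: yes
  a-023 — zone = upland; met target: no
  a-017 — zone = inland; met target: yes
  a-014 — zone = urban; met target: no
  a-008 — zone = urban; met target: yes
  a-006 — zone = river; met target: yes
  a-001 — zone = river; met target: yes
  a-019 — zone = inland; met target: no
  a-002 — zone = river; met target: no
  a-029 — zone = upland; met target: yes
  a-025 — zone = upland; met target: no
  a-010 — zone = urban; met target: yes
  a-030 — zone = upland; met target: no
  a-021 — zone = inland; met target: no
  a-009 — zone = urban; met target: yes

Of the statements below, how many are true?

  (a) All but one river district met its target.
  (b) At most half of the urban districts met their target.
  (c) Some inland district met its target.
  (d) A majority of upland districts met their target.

2

(a) river: |A| = 8, |A ∩ B| = 6; needs |A ∖ B| = 1 — false.
(b) urban: |A| = 9, |A ∩ B| = 5; needs |A ∩ B| ≤ |A ∖ B| — false.
(c) inland: |A| = 6, |A ∩ B| = 1; needs A ∩ B ≠ ∅ (|A ∩ B| ≥ 1) — true.
(d) upland: |A| = 9, |A ∩ B| = 5; needs |A ∩ B| > |A ∖ B| — true.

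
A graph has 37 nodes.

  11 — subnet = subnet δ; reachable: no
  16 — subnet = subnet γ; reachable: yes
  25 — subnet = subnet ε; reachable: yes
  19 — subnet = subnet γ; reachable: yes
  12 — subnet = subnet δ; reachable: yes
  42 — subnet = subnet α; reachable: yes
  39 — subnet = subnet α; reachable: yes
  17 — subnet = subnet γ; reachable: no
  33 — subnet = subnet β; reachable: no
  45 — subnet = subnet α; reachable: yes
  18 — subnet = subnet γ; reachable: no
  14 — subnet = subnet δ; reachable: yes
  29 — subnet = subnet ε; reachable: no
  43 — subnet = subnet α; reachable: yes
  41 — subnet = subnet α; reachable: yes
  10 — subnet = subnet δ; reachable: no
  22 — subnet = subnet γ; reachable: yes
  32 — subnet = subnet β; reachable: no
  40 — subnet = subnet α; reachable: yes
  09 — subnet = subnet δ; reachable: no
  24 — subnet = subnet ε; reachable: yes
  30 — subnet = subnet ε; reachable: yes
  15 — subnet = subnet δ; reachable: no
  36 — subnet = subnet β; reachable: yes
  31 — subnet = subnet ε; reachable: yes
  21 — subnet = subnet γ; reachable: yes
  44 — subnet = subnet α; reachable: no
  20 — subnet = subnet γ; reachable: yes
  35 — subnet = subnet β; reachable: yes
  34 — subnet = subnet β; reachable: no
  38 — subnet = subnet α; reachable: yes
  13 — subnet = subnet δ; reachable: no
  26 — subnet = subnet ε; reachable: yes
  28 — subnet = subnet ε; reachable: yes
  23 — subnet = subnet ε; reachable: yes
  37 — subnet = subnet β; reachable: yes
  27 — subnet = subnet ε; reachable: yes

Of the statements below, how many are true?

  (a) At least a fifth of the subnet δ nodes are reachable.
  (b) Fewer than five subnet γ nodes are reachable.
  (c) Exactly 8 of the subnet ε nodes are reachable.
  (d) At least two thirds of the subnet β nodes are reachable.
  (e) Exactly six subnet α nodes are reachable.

(a) subnet δ: |A| = 7, |A ∩ B| = 2; needs |A ∩ B| / |A| ≥ 1/5 — true.
(b) subnet γ: |A| = 7, |A ∩ B| = 5; needs |A ∩ B| < 5 — false.
(c) subnet ε: |A| = 9, |A ∩ B| = 8; needs |A ∩ B| = 8 — true.
(d) subnet β: |A| = 6, |A ∩ B| = 3; needs |A ∩ B| / |A| ≥ 2/3 — false.
(e) subnet α: |A| = 8, |A ∩ B| = 7; needs |A ∩ B| = 6 — false.

2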